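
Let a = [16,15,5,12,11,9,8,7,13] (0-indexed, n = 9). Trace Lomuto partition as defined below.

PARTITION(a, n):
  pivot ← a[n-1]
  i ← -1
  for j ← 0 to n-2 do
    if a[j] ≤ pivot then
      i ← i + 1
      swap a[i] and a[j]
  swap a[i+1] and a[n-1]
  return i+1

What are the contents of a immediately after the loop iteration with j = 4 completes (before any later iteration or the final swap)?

pivot = a[8] = 13; i = -1
j=0: a[0]=16 > 13 → no swap
j=1: a[1]=15 > 13 → no swap
j=2: a[2]=5 ≤ 13 → i=0, swap a[0],a[2] → [5,15,16,12,11,9,8,7,13]
j=3: a[3]=12 ≤ 13 → i=1, swap a[1],a[3] → [5,12,16,15,11,9,8,7,13]
j=4: a[4]=11 ≤ 13 → i=2, swap a[2],a[4] → [5,12,11,15,16,9,8,7,13]
(after j=4) a = [5,12,11,15,16,9,8,7,13]

[5,12,11,15,16,9,8,7,13]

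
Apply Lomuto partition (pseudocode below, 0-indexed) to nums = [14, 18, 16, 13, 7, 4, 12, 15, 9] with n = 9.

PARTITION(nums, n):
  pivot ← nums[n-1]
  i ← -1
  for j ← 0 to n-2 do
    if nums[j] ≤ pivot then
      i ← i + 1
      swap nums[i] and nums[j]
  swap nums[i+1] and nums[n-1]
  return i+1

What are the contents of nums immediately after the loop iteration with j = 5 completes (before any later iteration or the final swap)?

[7, 4, 16, 13, 14, 18, 12, 15, 9]

pivot = nums[8] = 9; i = -1
j=0: nums[0]=14 > 9 → no swap
j=1: nums[1]=18 > 9 → no swap
j=2: nums[2]=16 > 9 → no swap
j=3: nums[3]=13 > 9 → no swap
j=4: nums[4]=7 ≤ 9 → i=0, swap nums[0],nums[4] → [7, 18, 16, 13, 14, 4, 12, 15, 9]
j=5: nums[5]=4 ≤ 9 → i=1, swap nums[1],nums[5] → [7, 4, 16, 13, 14, 18, 12, 15, 9]
(after j=5) nums = [7, 4, 16, 13, 14, 18, 12, 15, 9]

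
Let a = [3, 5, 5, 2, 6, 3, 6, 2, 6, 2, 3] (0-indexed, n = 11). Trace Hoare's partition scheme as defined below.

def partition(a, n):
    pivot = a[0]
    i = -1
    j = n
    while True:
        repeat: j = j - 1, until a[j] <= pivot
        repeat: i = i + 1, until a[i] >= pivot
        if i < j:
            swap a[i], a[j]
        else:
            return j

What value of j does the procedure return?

pivot = a[0] = 3; i = -1, j = 11
j→10 (a[10]=3≤3), i→0 (a[0]=3≥3); i<j, swap → [3, 5, 5, 2, 6, 3, 6, 2, 6, 2, 3]
j→9 (a[9]=2≤3), i→1 (a[1]=5≥3); i<j, swap → [3, 2, 5, 2, 6, 3, 6, 2, 6, 5, 3]
j→7 (a[7]=2≤3), i→2 (a[2]=5≥3); i<j, swap → [3, 2, 2, 2, 6, 3, 6, 5, 6, 5, 3]
j→5 (a[5]=3≤3), i→4 (a[4]=6≥3); i<j, swap → [3, 2, 2, 2, 3, 6, 6, 5, 6, 5, 3]
j→4, i→5; i≥j, return j=4. a = [3, 2, 2, 2, 3, 6, 6, 5, 6, 5, 3]

4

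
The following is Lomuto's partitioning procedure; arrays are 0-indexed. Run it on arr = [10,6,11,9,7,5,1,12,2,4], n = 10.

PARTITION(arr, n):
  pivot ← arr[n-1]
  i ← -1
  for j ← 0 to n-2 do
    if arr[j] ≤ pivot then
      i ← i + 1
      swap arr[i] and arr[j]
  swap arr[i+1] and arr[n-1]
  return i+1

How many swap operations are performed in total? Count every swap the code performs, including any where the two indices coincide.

3

pivot=4, i=-1
j=0: 10>4, skip
j=1: 6>4, skip
j=2: 11>4, skip
j=3: 9>4, skip
j=4: 7>4, skip
j=5: 5>4, skip
j=6: 1≤4, i=0, swap(0,6) ⇒ [1,6,11,9,7,5,10,12,2,4]
j=7: 12>4, skip
j=8: 2≤4, i=1, swap(1,8) ⇒ [1,2,11,9,7,5,10,12,6,4]
swap(2,9) ⇒ [1,2,4,9,7,5,10,12,6,11]; return 2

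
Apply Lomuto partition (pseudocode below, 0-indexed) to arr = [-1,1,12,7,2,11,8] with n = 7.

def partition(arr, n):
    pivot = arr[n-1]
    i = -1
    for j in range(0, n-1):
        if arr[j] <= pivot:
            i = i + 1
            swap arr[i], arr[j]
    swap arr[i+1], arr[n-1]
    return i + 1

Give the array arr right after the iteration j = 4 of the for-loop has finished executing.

pivot = arr[6] = 8; i = -1
j=0: arr[0]=-1 ≤ 8 → i=0, swap arr[0],arr[0] (no change) → [-1,1,12,7,2,11,8]
j=1: arr[1]=1 ≤ 8 → i=1, swap arr[1],arr[1] (no change) → [-1,1,12,7,2,11,8]
j=2: arr[2]=12 > 8 → no swap
j=3: arr[3]=7 ≤ 8 → i=2, swap arr[2],arr[3] → [-1,1,7,12,2,11,8]
j=4: arr[4]=2 ≤ 8 → i=3, swap arr[3],arr[4] → [-1,1,7,2,12,11,8]
(after j=4) arr = [-1,1,7,2,12,11,8]

[-1,1,7,2,12,11,8]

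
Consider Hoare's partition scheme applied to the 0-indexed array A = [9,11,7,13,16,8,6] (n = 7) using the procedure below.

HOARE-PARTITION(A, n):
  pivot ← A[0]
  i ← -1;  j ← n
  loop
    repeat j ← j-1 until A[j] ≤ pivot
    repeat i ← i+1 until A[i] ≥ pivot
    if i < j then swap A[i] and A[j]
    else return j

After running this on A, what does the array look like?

[6,8,7,13,16,11,9]

pivot=9
j stops at 6 (6), i stops at 0 (9); swap ⇒ [6,11,7,13,16,8,9]
j stops at 5 (8), i stops at 1 (11); swap ⇒ [6,8,7,13,16,11,9]
j stops at 2, i stops at 3; i≥j ⇒ return 2. A=[6,8,7,13,16,11,9]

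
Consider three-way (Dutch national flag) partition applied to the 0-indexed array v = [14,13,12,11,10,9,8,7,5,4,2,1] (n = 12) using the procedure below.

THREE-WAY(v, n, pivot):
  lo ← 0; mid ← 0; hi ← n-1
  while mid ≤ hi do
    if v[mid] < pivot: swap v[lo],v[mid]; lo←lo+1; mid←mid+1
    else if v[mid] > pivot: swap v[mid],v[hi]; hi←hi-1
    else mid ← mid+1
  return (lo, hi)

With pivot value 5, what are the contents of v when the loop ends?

[1,2,4,5,9,8,7,10,11,12,13,14]

pivot = 5; lo=0, mid=0, hi=11
v[mid]=14>5: swap v[0],v[11]; hi=10 → [1,13,12,11,10,9,8,7,5,4,2,14]
v[mid]=1<5: swap v[0],v[0]; lo=1,mid=1 → [1,13,12,11,10,9,8,7,5,4,2,14]
v[mid]=13>5: swap v[1],v[10]; hi=9 → [1,2,12,11,10,9,8,7,5,4,13,14]
v[mid]=2<5: swap v[1],v[1]; lo=2,mid=2 → [1,2,12,11,10,9,8,7,5,4,13,14]
v[mid]=12>5: swap v[2],v[9]; hi=8 → [1,2,4,11,10,9,8,7,5,12,13,14]
v[mid]=4<5: swap v[2],v[2]; lo=3,mid=3 → [1,2,4,11,10,9,8,7,5,12,13,14]
v[mid]=11>5: swap v[3],v[8]; hi=7 → [1,2,4,5,10,9,8,7,11,12,13,14]
v[mid]=5=5: mid=4
v[mid]=10>5: swap v[4],v[7]; hi=6 → [1,2,4,5,7,9,8,10,11,12,13,14]
v[mid]=7>5: swap v[4],v[6]; hi=5 → [1,2,4,5,8,9,7,10,11,12,13,14]
v[mid]=8>5: swap v[4],v[5]; hi=4 → [1,2,4,5,9,8,7,10,11,12,13,14]
v[mid]=9>5: swap v[4],v[4]; hi=3 → [1,2,4,5,9,8,7,10,11,12,13,14]
end: lo=3, hi=3; v = [1,2,4,5,9,8,7,10,11,12,13,14]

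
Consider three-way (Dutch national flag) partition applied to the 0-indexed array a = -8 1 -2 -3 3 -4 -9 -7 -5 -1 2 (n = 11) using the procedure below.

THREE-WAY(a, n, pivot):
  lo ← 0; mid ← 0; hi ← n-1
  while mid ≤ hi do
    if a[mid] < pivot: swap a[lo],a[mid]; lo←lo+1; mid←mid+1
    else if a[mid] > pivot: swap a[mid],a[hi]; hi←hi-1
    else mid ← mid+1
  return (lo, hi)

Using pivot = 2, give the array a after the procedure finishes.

-8 1 -2 -3 -4 -9 -7 -5 -1 2 3

lo=0 mid=0 hi=10
-8<2: swap(0,0), lo=1 mid=1 ⇒ -8 1 -2 -3 3 -4 -9 -7 -5 -1 2
1<2: swap(1,1), lo=2 mid=2 ⇒ -8 1 -2 -3 3 -4 -9 -7 -5 -1 2
-2<2: swap(2,2), lo=3 mid=3 ⇒ -8 1 -2 -3 3 -4 -9 -7 -5 -1 2
-3<2: swap(3,3), lo=4 mid=4 ⇒ -8 1 -2 -3 3 -4 -9 -7 -5 -1 2
3>2: swap(4,10), hi=9 ⇒ -8 1 -2 -3 2 -4 -9 -7 -5 -1 3
2=2: mid=5
-4<2: swap(4,5), lo=5 mid=6 ⇒ -8 1 -2 -3 -4 2 -9 -7 -5 -1 3
-9<2: swap(5,6), lo=6 mid=7 ⇒ -8 1 -2 -3 -4 -9 2 -7 -5 -1 3
-7<2: swap(6,7), lo=7 mid=8 ⇒ -8 1 -2 -3 -4 -9 -7 2 -5 -1 3
-5<2: swap(7,8), lo=8 mid=9 ⇒ -8 1 -2 -3 -4 -9 -7 -5 2 -1 3
-1<2: swap(8,9), lo=9 mid=10 ⇒ -8 1 -2 -3 -4 -9 -7 -5 -1 2 3
done. lo=9 hi=9; a=-8 1 -2 -3 -4 -9 -7 -5 -1 2 3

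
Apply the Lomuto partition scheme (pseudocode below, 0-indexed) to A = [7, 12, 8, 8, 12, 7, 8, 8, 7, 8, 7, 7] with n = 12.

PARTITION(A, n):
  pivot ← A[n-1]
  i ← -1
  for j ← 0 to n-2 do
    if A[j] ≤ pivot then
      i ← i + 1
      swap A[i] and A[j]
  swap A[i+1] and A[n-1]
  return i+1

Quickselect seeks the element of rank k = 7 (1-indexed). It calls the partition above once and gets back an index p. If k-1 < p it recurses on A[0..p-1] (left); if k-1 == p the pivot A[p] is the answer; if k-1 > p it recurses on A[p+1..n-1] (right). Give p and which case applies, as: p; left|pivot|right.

4; right

pivot = A[11] = 7; i = -1
j=0: A[0]=7 ≤ 7 → i=0, swap A[0],A[0] (no change) → [7, 12, 8, 8, 12, 7, 8, 8, 7, 8, 7, 7]
j=1: A[1]=12 > 7 → no swap
j=2: A[2]=8 > 7 → no swap
j=3: A[3]=8 > 7 → no swap
j=4: A[4]=12 > 7 → no swap
j=5: A[5]=7 ≤ 7 → i=1, swap A[1],A[5] → [7, 7, 8, 8, 12, 12, 8, 8, 7, 8, 7, 7]
j=6: A[6]=8 > 7 → no swap
j=7: A[7]=8 > 7 → no swap
j=8: A[8]=7 ≤ 7 → i=2, swap A[2],A[8] → [7, 7, 7, 8, 12, 12, 8, 8, 8, 8, 7, 7]
j=9: A[9]=8 > 7 → no swap
j=10: A[10]=7 ≤ 7 → i=3, swap A[3],A[10] → [7, 7, 7, 7, 12, 12, 8, 8, 8, 8, 8, 7]
final swap A[4],A[11] → [7, 7, 7, 7, 7, 12, 8, 8, 8, 8, 8, 12]; return 4
p = 4; k-1 = 6 > 4 ⇒ right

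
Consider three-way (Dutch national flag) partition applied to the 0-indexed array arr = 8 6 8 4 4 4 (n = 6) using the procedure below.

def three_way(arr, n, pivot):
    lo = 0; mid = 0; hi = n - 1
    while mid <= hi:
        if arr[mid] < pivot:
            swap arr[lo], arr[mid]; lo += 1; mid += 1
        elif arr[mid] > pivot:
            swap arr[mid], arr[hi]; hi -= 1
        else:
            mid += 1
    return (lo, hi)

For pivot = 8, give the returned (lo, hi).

pivot = 8; lo=0, mid=0, hi=5
arr[mid]=8=8: mid=1
arr[mid]=6<8: swap arr[0],arr[1]; lo=1,mid=2 → 6 8 8 4 4 4
arr[mid]=8=8: mid=3
arr[mid]=4<8: swap arr[1],arr[3]; lo=2,mid=4 → 6 4 8 8 4 4
arr[mid]=4<8: swap arr[2],arr[4]; lo=3,mid=5 → 6 4 4 8 8 4
arr[mid]=4<8: swap arr[3],arr[5]; lo=4,mid=6 → 6 4 4 4 8 8
end: lo=4, hi=5; arr = 6 4 4 4 8 8

(4, 5)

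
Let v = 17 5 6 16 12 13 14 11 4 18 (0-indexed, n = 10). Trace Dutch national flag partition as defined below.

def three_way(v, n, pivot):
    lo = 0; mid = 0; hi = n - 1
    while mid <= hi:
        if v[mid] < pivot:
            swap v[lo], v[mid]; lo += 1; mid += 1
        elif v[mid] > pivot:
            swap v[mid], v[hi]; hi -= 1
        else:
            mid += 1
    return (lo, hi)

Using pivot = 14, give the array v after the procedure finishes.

pivot = 14; lo=0, mid=0, hi=9
v[mid]=17>14: swap v[0],v[9]; hi=8 → 18 5 6 16 12 13 14 11 4 17
v[mid]=18>14: swap v[0],v[8]; hi=7 → 4 5 6 16 12 13 14 11 18 17
v[mid]=4<14: swap v[0],v[0]; lo=1,mid=1 → 4 5 6 16 12 13 14 11 18 17
v[mid]=5<14: swap v[1],v[1]; lo=2,mid=2 → 4 5 6 16 12 13 14 11 18 17
v[mid]=6<14: swap v[2],v[2]; lo=3,mid=3 → 4 5 6 16 12 13 14 11 18 17
v[mid]=16>14: swap v[3],v[7]; hi=6 → 4 5 6 11 12 13 14 16 18 17
v[mid]=11<14: swap v[3],v[3]; lo=4,mid=4 → 4 5 6 11 12 13 14 16 18 17
v[mid]=12<14: swap v[4],v[4]; lo=5,mid=5 → 4 5 6 11 12 13 14 16 18 17
v[mid]=13<14: swap v[5],v[5]; lo=6,mid=6 → 4 5 6 11 12 13 14 16 18 17
v[mid]=14=14: mid=7
end: lo=6, hi=6; v = 4 5 6 11 12 13 14 16 18 17

4 5 6 11 12 13 14 16 18 17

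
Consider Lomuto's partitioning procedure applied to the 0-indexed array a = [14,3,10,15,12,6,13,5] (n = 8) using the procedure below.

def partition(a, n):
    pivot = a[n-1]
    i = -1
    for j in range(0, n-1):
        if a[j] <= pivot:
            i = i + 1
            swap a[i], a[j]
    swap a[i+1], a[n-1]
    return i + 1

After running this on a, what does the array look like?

[3,5,10,15,12,6,13,14]

pivot=5, i=-1
j=0: 14>5, skip
j=1: 3≤5, i=0, swap(0,1) ⇒ [3,14,10,15,12,6,13,5]
j=2: 10>5, skip
j=3: 15>5, skip
j=4: 12>5, skip
j=5: 6>5, skip
j=6: 13>5, skip
swap(1,7) ⇒ [3,5,10,15,12,6,13,14]; return 1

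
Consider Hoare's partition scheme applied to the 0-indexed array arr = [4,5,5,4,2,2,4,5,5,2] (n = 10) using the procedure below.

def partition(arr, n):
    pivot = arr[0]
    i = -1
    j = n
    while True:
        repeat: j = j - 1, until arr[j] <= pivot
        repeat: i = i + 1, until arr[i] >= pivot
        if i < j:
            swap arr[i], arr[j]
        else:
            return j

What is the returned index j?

3

pivot = arr[0] = 4; i = -1, j = 10
j→9 (arr[9]=2≤4), i→0 (arr[0]=4≥4); i<j, swap → [2,5,5,4,2,2,4,5,5,4]
j→6 (arr[6]=4≤4), i→1 (arr[1]=5≥4); i<j, swap → [2,4,5,4,2,2,5,5,5,4]
j→5 (arr[5]=2≤4), i→2 (arr[2]=5≥4); i<j, swap → [2,4,2,4,2,5,5,5,5,4]
j→4 (arr[4]=2≤4), i→3 (arr[3]=4≥4); i<j, swap → [2,4,2,2,4,5,5,5,5,4]
j→3, i→4; i≥j, return j=3. arr = [2,4,2,2,4,5,5,5,5,4]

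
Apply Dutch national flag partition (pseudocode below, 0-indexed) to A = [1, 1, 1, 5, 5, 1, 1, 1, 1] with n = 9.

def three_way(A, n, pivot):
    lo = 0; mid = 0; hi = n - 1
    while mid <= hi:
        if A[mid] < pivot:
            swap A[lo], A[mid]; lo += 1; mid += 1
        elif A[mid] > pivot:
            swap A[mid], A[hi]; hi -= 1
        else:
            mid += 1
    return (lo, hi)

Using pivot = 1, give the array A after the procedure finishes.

lo=0 mid=0 hi=8
1=1: mid=1
1=1: mid=2
1=1: mid=3
5>1: swap(3,8), hi=7 ⇒ [1, 1, 1, 1, 5, 1, 1, 1, 5]
1=1: mid=4
5>1: swap(4,7), hi=6 ⇒ [1, 1, 1, 1, 1, 1, 1, 5, 5]
1=1: mid=5
1=1: mid=6
1=1: mid=7
done. lo=0 hi=6; A=[1, 1, 1, 1, 1, 1, 1, 5, 5]

[1, 1, 1, 1, 1, 1, 1, 5, 5]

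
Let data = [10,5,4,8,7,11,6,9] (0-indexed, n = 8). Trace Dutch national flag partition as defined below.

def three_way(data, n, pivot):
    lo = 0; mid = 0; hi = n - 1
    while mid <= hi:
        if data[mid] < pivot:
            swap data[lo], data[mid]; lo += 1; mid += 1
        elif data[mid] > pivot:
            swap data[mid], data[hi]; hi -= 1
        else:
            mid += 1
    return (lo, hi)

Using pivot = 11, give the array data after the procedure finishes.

[10,5,4,8,7,6,9,11]

lo=0 mid=0 hi=7
10<11: swap(0,0), lo=1 mid=1 ⇒ [10,5,4,8,7,11,6,9]
5<11: swap(1,1), lo=2 mid=2 ⇒ [10,5,4,8,7,11,6,9]
4<11: swap(2,2), lo=3 mid=3 ⇒ [10,5,4,8,7,11,6,9]
8<11: swap(3,3), lo=4 mid=4 ⇒ [10,5,4,8,7,11,6,9]
7<11: swap(4,4), lo=5 mid=5 ⇒ [10,5,4,8,7,11,6,9]
11=11: mid=6
6<11: swap(5,6), lo=6 mid=7 ⇒ [10,5,4,8,7,6,11,9]
9<11: swap(6,7), lo=7 mid=8 ⇒ [10,5,4,8,7,6,9,11]
done. lo=7 hi=7; data=[10,5,4,8,7,6,9,11]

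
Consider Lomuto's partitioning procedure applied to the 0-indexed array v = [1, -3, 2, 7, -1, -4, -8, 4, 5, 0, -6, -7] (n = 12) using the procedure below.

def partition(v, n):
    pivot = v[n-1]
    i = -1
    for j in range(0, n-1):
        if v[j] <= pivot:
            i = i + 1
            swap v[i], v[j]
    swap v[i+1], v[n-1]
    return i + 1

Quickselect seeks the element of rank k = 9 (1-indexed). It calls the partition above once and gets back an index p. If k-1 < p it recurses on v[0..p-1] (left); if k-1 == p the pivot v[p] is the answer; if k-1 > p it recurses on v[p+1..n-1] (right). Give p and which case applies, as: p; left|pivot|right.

pivot = v[11] = -7; i = -1
j=0: v[0]=1 > -7 → no swap
j=1: v[1]=-3 > -7 → no swap
j=2: v[2]=2 > -7 → no swap
j=3: v[3]=7 > -7 → no swap
j=4: v[4]=-1 > -7 → no swap
j=5: v[5]=-4 > -7 → no swap
j=6: v[6]=-8 ≤ -7 → i=0, swap v[0],v[6] → [-8, -3, 2, 7, -1, -4, 1, 4, 5, 0, -6, -7]
j=7: v[7]=4 > -7 → no swap
j=8: v[8]=5 > -7 → no swap
j=9: v[9]=0 > -7 → no swap
j=10: v[10]=-6 > -7 → no swap
final swap v[1],v[11] → [-8, -7, 2, 7, -1, -4, 1, 4, 5, 0, -6, -3]; return 1
p = 1; k-1 = 8 > 1 ⇒ right

1; right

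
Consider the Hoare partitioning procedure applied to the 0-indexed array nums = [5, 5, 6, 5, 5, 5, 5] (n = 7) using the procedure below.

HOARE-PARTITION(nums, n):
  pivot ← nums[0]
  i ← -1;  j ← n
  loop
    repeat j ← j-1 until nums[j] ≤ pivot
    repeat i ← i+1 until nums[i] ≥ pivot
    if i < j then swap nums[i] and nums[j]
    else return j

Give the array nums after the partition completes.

pivot = nums[0] = 5; i = -1, j = 7
j→6 (nums[6]=5≤5), i→0 (nums[0]=5≥5); i<j, swap → [5, 5, 6, 5, 5, 5, 5]
j→5 (nums[5]=5≤5), i→1 (nums[1]=5≥5); i<j, swap → [5, 5, 6, 5, 5, 5, 5]
j→4 (nums[4]=5≤5), i→2 (nums[2]=6≥5); i<j, swap → [5, 5, 5, 5, 6, 5, 5]
j→3, i→3; i≥j, return j=3. nums = [5, 5, 5, 5, 6, 5, 5]

[5, 5, 5, 5, 6, 5, 5]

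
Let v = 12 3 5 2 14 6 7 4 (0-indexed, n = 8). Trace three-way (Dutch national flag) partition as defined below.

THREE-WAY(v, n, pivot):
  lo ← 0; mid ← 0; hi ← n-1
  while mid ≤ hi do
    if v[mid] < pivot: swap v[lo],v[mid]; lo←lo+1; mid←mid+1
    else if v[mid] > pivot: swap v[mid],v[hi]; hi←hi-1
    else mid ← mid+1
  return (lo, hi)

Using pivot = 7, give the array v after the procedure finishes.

lo=0 mid=0 hi=7
12>7: swap(0,7), hi=6 ⇒ 4 3 5 2 14 6 7 12
4<7: swap(0,0), lo=1 mid=1 ⇒ 4 3 5 2 14 6 7 12
3<7: swap(1,1), lo=2 mid=2 ⇒ 4 3 5 2 14 6 7 12
5<7: swap(2,2), lo=3 mid=3 ⇒ 4 3 5 2 14 6 7 12
2<7: swap(3,3), lo=4 mid=4 ⇒ 4 3 5 2 14 6 7 12
14>7: swap(4,6), hi=5 ⇒ 4 3 5 2 7 6 14 12
7=7: mid=5
6<7: swap(4,5), lo=5 mid=6 ⇒ 4 3 5 2 6 7 14 12
done. lo=5 hi=5; v=4 3 5 2 6 7 14 12

4 3 5 2 6 7 14 12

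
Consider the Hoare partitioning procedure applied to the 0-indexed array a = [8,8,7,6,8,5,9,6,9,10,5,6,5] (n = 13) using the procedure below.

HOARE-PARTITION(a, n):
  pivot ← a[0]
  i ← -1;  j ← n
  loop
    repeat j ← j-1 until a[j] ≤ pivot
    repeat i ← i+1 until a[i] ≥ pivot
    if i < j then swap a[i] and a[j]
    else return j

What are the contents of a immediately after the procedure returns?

pivot=8
j stops at 12 (5), i stops at 0 (8); swap ⇒ [5,8,7,6,8,5,9,6,9,10,5,6,8]
j stops at 11 (6), i stops at 1 (8); swap ⇒ [5,6,7,6,8,5,9,6,9,10,5,8,8]
j stops at 10 (5), i stops at 4 (8); swap ⇒ [5,6,7,6,5,5,9,6,9,10,8,8,8]
j stops at 7 (6), i stops at 6 (9); swap ⇒ [5,6,7,6,5,5,6,9,9,10,8,8,8]
j stops at 6, i stops at 7; i≥j ⇒ return 6. a=[5,6,7,6,5,5,6,9,9,10,8,8,8]

[5,6,7,6,5,5,6,9,9,10,8,8,8]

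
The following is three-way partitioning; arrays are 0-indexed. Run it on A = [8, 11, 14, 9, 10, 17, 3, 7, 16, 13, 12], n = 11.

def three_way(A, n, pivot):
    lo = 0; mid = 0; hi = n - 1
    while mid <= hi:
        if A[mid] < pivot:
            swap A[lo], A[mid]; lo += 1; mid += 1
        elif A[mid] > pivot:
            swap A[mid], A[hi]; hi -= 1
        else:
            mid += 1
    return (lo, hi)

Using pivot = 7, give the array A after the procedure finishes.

[3, 7, 9, 10, 17, 14, 11, 16, 13, 12, 8]

lo=0 mid=0 hi=10
8>7: swap(0,10), hi=9 ⇒ [12, 11, 14, 9, 10, 17, 3, 7, 16, 13, 8]
12>7: swap(0,9), hi=8 ⇒ [13, 11, 14, 9, 10, 17, 3, 7, 16, 12, 8]
13>7: swap(0,8), hi=7 ⇒ [16, 11, 14, 9, 10, 17, 3, 7, 13, 12, 8]
16>7: swap(0,7), hi=6 ⇒ [7, 11, 14, 9, 10, 17, 3, 16, 13, 12, 8]
7=7: mid=1
11>7: swap(1,6), hi=5 ⇒ [7, 3, 14, 9, 10, 17, 11, 16, 13, 12, 8]
3<7: swap(0,1), lo=1 mid=2 ⇒ [3, 7, 14, 9, 10, 17, 11, 16, 13, 12, 8]
14>7: swap(2,5), hi=4 ⇒ [3, 7, 17, 9, 10, 14, 11, 16, 13, 12, 8]
17>7: swap(2,4), hi=3 ⇒ [3, 7, 10, 9, 17, 14, 11, 16, 13, 12, 8]
10>7: swap(2,3), hi=2 ⇒ [3, 7, 9, 10, 17, 14, 11, 16, 13, 12, 8]
9>7: swap(2,2), hi=1 ⇒ [3, 7, 9, 10, 17, 14, 11, 16, 13, 12, 8]
done. lo=1 hi=1; A=[3, 7, 9, 10, 17, 14, 11, 16, 13, 12, 8]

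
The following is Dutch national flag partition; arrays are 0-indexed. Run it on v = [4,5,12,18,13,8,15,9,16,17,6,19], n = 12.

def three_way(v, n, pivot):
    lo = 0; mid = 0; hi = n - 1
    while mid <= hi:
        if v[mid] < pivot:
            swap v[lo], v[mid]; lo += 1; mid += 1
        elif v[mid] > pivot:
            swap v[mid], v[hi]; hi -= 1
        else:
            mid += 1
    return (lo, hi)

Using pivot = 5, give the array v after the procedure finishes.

lo=0 mid=0 hi=11
4<5: swap(0,0), lo=1 mid=1 ⇒ [4,5,12,18,13,8,15,9,16,17,6,19]
5=5: mid=2
12>5: swap(2,11), hi=10 ⇒ [4,5,19,18,13,8,15,9,16,17,6,12]
19>5: swap(2,10), hi=9 ⇒ [4,5,6,18,13,8,15,9,16,17,19,12]
6>5: swap(2,9), hi=8 ⇒ [4,5,17,18,13,8,15,9,16,6,19,12]
17>5: swap(2,8), hi=7 ⇒ [4,5,16,18,13,8,15,9,17,6,19,12]
16>5: swap(2,7), hi=6 ⇒ [4,5,9,18,13,8,15,16,17,6,19,12]
9>5: swap(2,6), hi=5 ⇒ [4,5,15,18,13,8,9,16,17,6,19,12]
15>5: swap(2,5), hi=4 ⇒ [4,5,8,18,13,15,9,16,17,6,19,12]
8>5: swap(2,4), hi=3 ⇒ [4,5,13,18,8,15,9,16,17,6,19,12]
13>5: swap(2,3), hi=2 ⇒ [4,5,18,13,8,15,9,16,17,6,19,12]
18>5: swap(2,2), hi=1 ⇒ [4,5,18,13,8,15,9,16,17,6,19,12]
done. lo=1 hi=1; v=[4,5,18,13,8,15,9,16,17,6,19,12]

[4,5,18,13,8,15,9,16,17,6,19,12]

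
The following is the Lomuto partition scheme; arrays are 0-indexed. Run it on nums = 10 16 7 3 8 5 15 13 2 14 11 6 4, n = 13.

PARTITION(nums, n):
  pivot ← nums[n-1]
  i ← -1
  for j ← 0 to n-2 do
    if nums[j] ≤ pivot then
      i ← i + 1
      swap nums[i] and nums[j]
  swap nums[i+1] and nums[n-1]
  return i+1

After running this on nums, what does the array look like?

pivot=4, i=-1
j=0: 10>4, skip
j=1: 16>4, skip
j=2: 7>4, skip
j=3: 3≤4, i=0, swap(0,3) ⇒ 3 16 7 10 8 5 15 13 2 14 11 6 4
j=4: 8>4, skip
j=5: 5>4, skip
j=6: 15>4, skip
j=7: 13>4, skip
j=8: 2≤4, i=1, swap(1,8) ⇒ 3 2 7 10 8 5 15 13 16 14 11 6 4
j=9: 14>4, skip
j=10: 11>4, skip
j=11: 6>4, skip
swap(2,12) ⇒ 3 2 4 10 8 5 15 13 16 14 11 6 7; return 2

3 2 4 10 8 5 15 13 16 14 11 6 7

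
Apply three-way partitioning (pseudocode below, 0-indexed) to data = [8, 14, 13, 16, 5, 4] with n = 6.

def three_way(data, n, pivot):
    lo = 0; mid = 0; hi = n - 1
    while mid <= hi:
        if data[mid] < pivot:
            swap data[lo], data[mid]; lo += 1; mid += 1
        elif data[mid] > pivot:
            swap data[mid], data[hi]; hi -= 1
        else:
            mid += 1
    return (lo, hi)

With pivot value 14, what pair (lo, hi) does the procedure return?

(4, 4)

pivot = 14; lo=0, mid=0, hi=5
data[mid]=8<14: swap data[0],data[0]; lo=1,mid=1 → [8, 14, 13, 16, 5, 4]
data[mid]=14=14: mid=2
data[mid]=13<14: swap data[1],data[2]; lo=2,mid=3 → [8, 13, 14, 16, 5, 4]
data[mid]=16>14: swap data[3],data[5]; hi=4 → [8, 13, 14, 4, 5, 16]
data[mid]=4<14: swap data[2],data[3]; lo=3,mid=4 → [8, 13, 4, 14, 5, 16]
data[mid]=5<14: swap data[3],data[4]; lo=4,mid=5 → [8, 13, 4, 5, 14, 16]
end: lo=4, hi=4; data = [8, 13, 4, 5, 14, 16]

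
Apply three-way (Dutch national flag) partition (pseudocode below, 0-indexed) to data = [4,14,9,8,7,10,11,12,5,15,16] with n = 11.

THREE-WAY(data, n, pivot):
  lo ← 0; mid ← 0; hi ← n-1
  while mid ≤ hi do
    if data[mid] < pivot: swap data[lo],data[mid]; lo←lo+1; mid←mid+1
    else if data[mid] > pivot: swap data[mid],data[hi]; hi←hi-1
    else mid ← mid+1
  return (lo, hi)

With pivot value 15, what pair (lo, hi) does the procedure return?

(9, 9)

pivot = 15; lo=0, mid=0, hi=10
data[mid]=4<15: swap data[0],data[0]; lo=1,mid=1 → [4,14,9,8,7,10,11,12,5,15,16]
data[mid]=14<15: swap data[1],data[1]; lo=2,mid=2 → [4,14,9,8,7,10,11,12,5,15,16]
data[mid]=9<15: swap data[2],data[2]; lo=3,mid=3 → [4,14,9,8,7,10,11,12,5,15,16]
data[mid]=8<15: swap data[3],data[3]; lo=4,mid=4 → [4,14,9,8,7,10,11,12,5,15,16]
data[mid]=7<15: swap data[4],data[4]; lo=5,mid=5 → [4,14,9,8,7,10,11,12,5,15,16]
data[mid]=10<15: swap data[5],data[5]; lo=6,mid=6 → [4,14,9,8,7,10,11,12,5,15,16]
data[mid]=11<15: swap data[6],data[6]; lo=7,mid=7 → [4,14,9,8,7,10,11,12,5,15,16]
data[mid]=12<15: swap data[7],data[7]; lo=8,mid=8 → [4,14,9,8,7,10,11,12,5,15,16]
data[mid]=5<15: swap data[8],data[8]; lo=9,mid=9 → [4,14,9,8,7,10,11,12,5,15,16]
data[mid]=15=15: mid=10
data[mid]=16>15: swap data[10],data[10]; hi=9 → [4,14,9,8,7,10,11,12,5,15,16]
end: lo=9, hi=9; data = [4,14,9,8,7,10,11,12,5,15,16]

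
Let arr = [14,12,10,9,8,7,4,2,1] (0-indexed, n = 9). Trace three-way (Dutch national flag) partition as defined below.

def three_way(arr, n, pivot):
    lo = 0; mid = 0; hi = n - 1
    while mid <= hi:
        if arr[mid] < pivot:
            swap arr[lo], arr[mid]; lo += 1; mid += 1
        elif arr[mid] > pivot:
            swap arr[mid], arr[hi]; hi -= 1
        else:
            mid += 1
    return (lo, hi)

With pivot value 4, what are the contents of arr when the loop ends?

[1,2,4,8,7,9,10,12,14]

lo=0 mid=0 hi=8
14>4: swap(0,8), hi=7 ⇒ [1,12,10,9,8,7,4,2,14]
1<4: swap(0,0), lo=1 mid=1 ⇒ [1,12,10,9,8,7,4,2,14]
12>4: swap(1,7), hi=6 ⇒ [1,2,10,9,8,7,4,12,14]
2<4: swap(1,1), lo=2 mid=2 ⇒ [1,2,10,9,8,7,4,12,14]
10>4: swap(2,6), hi=5 ⇒ [1,2,4,9,8,7,10,12,14]
4=4: mid=3
9>4: swap(3,5), hi=4 ⇒ [1,2,4,7,8,9,10,12,14]
7>4: swap(3,4), hi=3 ⇒ [1,2,4,8,7,9,10,12,14]
8>4: swap(3,3), hi=2 ⇒ [1,2,4,8,7,9,10,12,14]
done. lo=2 hi=2; arr=[1,2,4,8,7,9,10,12,14]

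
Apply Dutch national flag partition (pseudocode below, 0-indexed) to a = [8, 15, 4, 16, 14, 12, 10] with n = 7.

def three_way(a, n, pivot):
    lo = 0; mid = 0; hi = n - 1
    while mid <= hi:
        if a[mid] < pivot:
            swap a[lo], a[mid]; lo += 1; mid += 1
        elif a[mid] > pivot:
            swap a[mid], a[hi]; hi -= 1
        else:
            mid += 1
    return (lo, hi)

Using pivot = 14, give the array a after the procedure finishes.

lo=0 mid=0 hi=6
8<14: swap(0,0), lo=1 mid=1 ⇒ [8, 15, 4, 16, 14, 12, 10]
15>14: swap(1,6), hi=5 ⇒ [8, 10, 4, 16, 14, 12, 15]
10<14: swap(1,1), lo=2 mid=2 ⇒ [8, 10, 4, 16, 14, 12, 15]
4<14: swap(2,2), lo=3 mid=3 ⇒ [8, 10, 4, 16, 14, 12, 15]
16>14: swap(3,5), hi=4 ⇒ [8, 10, 4, 12, 14, 16, 15]
12<14: swap(3,3), lo=4 mid=4 ⇒ [8, 10, 4, 12, 14, 16, 15]
14=14: mid=5
done. lo=4 hi=4; a=[8, 10, 4, 12, 14, 16, 15]

[8, 10, 4, 12, 14, 16, 15]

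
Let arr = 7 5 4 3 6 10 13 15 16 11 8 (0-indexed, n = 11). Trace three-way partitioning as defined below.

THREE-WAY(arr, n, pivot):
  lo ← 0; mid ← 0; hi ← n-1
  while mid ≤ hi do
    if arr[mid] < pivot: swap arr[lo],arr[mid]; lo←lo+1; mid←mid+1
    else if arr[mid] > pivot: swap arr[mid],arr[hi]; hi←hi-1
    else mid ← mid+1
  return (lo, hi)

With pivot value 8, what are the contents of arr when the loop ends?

lo=0 mid=0 hi=10
7<8: swap(0,0), lo=1 mid=1 ⇒ 7 5 4 3 6 10 13 15 16 11 8
5<8: swap(1,1), lo=2 mid=2 ⇒ 7 5 4 3 6 10 13 15 16 11 8
4<8: swap(2,2), lo=3 mid=3 ⇒ 7 5 4 3 6 10 13 15 16 11 8
3<8: swap(3,3), lo=4 mid=4 ⇒ 7 5 4 3 6 10 13 15 16 11 8
6<8: swap(4,4), lo=5 mid=5 ⇒ 7 5 4 3 6 10 13 15 16 11 8
10>8: swap(5,10), hi=9 ⇒ 7 5 4 3 6 8 13 15 16 11 10
8=8: mid=6
13>8: swap(6,9), hi=8 ⇒ 7 5 4 3 6 8 11 15 16 13 10
11>8: swap(6,8), hi=7 ⇒ 7 5 4 3 6 8 16 15 11 13 10
16>8: swap(6,7), hi=6 ⇒ 7 5 4 3 6 8 15 16 11 13 10
15>8: swap(6,6), hi=5 ⇒ 7 5 4 3 6 8 15 16 11 13 10
done. lo=5 hi=5; arr=7 5 4 3 6 8 15 16 11 13 10

7 5 4 3 6 8 15 16 11 13 10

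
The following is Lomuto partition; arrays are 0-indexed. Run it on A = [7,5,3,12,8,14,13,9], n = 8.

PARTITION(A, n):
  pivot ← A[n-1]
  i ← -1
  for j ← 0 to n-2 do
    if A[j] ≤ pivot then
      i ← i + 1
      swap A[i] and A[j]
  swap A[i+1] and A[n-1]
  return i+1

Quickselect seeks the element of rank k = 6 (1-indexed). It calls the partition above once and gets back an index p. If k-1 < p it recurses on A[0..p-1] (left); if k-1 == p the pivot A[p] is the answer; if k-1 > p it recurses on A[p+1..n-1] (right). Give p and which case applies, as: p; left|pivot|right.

pivot = A[7] = 9; i = -1
j=0: A[0]=7 ≤ 9 → i=0, swap A[0],A[0] (no change) → [7,5,3,12,8,14,13,9]
j=1: A[1]=5 ≤ 9 → i=1, swap A[1],A[1] (no change) → [7,5,3,12,8,14,13,9]
j=2: A[2]=3 ≤ 9 → i=2, swap A[2],A[2] (no change) → [7,5,3,12,8,14,13,9]
j=3: A[3]=12 > 9 → no swap
j=4: A[4]=8 ≤ 9 → i=3, swap A[3],A[4] → [7,5,3,8,12,14,13,9]
j=5: A[5]=14 > 9 → no swap
j=6: A[6]=13 > 9 → no swap
final swap A[4],A[7] → [7,5,3,8,9,14,13,12]; return 4
p = 4; k-1 = 5 > 4 ⇒ right

4; right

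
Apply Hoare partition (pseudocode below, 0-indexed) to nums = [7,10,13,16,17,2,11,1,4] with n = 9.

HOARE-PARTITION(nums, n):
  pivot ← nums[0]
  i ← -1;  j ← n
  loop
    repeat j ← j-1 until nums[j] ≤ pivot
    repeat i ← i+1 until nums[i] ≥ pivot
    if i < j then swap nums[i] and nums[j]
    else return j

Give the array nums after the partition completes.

[4,1,2,16,17,13,11,10,7]

pivot = nums[0] = 7; i = -1, j = 9
j→8 (nums[8]=4≤7), i→0 (nums[0]=7≥7); i<j, swap → [4,10,13,16,17,2,11,1,7]
j→7 (nums[7]=1≤7), i→1 (nums[1]=10≥7); i<j, swap → [4,1,13,16,17,2,11,10,7]
j→5 (nums[5]=2≤7), i→2 (nums[2]=13≥7); i<j, swap → [4,1,2,16,17,13,11,10,7]
j→2, i→3; i≥j, return j=2. nums = [4,1,2,16,17,13,11,10,7]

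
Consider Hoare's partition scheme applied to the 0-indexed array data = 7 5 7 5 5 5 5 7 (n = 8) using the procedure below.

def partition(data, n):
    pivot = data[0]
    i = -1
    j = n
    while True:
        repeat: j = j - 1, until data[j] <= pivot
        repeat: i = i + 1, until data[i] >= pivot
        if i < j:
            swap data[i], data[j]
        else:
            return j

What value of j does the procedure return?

5

pivot = data[0] = 7; i = -1, j = 8
j→7 (data[7]=7≤7), i→0 (data[0]=7≥7); i<j, swap → 7 5 7 5 5 5 5 7
j→6 (data[6]=5≤7), i→2 (data[2]=7≥7); i<j, swap → 7 5 5 5 5 5 7 7
j→5, i→6; i≥j, return j=5. data = 7 5 5 5 5 5 7 7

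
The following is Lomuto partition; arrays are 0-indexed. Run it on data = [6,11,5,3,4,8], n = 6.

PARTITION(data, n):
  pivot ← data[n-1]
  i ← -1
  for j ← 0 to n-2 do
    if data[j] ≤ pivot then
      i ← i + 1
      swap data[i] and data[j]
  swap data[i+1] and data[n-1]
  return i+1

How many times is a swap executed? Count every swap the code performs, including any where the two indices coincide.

5

pivot = data[5] = 8; i = -1
j=0: data[0]=6 ≤ 8 → i=0, swap data[0],data[0] (no change) → [6,11,5,3,4,8]
j=1: data[1]=11 > 8 → no swap
j=2: data[2]=5 ≤ 8 → i=1, swap data[1],data[2] → [6,5,11,3,4,8]
j=3: data[3]=3 ≤ 8 → i=2, swap data[2],data[3] → [6,5,3,11,4,8]
j=4: data[4]=4 ≤ 8 → i=3, swap data[3],data[4] → [6,5,3,4,11,8]
final swap data[4],data[5] → [6,5,3,4,8,11]; return 4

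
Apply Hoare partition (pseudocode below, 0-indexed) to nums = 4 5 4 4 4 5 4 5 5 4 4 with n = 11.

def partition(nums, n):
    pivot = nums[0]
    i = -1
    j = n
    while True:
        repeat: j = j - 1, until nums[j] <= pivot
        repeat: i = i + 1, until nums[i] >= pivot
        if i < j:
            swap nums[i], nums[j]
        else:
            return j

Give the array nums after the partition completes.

4 4 4 4 4 5 4 5 5 5 4

pivot = nums[0] = 4; i = -1, j = 11
j→10 (nums[10]=4≤4), i→0 (nums[0]=4≥4); i<j, swap → 4 5 4 4 4 5 4 5 5 4 4
j→9 (nums[9]=4≤4), i→1 (nums[1]=5≥4); i<j, swap → 4 4 4 4 4 5 4 5 5 5 4
j→6 (nums[6]=4≤4), i→2 (nums[2]=4≥4); i<j, swap → 4 4 4 4 4 5 4 5 5 5 4
j→4 (nums[4]=4≤4), i→3 (nums[3]=4≥4); i<j, swap → 4 4 4 4 4 5 4 5 5 5 4
j→3, i→4; i≥j, return j=3. nums = 4 4 4 4 4 5 4 5 5 5 4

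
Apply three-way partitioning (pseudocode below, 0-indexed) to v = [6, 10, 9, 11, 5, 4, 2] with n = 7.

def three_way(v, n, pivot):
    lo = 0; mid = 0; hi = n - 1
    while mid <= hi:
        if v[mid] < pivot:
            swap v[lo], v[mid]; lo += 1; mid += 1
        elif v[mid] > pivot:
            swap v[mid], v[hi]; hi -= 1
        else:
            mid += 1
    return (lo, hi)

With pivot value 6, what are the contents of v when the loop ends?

[2, 4, 5, 6, 11, 9, 10]

pivot = 6; lo=0, mid=0, hi=6
v[mid]=6=6: mid=1
v[mid]=10>6: swap v[1],v[6]; hi=5 → [6, 2, 9, 11, 5, 4, 10]
v[mid]=2<6: swap v[0],v[1]; lo=1,mid=2 → [2, 6, 9, 11, 5, 4, 10]
v[mid]=9>6: swap v[2],v[5]; hi=4 → [2, 6, 4, 11, 5, 9, 10]
v[mid]=4<6: swap v[1],v[2]; lo=2,mid=3 → [2, 4, 6, 11, 5, 9, 10]
v[mid]=11>6: swap v[3],v[4]; hi=3 → [2, 4, 6, 5, 11, 9, 10]
v[mid]=5<6: swap v[2],v[3]; lo=3,mid=4 → [2, 4, 5, 6, 11, 9, 10]
end: lo=3, hi=3; v = [2, 4, 5, 6, 11, 9, 10]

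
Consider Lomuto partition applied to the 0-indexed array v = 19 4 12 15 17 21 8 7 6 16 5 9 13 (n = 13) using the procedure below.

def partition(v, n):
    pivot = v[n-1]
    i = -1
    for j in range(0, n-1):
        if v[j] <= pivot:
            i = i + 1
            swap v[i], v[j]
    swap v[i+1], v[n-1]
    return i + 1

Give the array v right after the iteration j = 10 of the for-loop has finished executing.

4 12 8 7 6 5 19 15 17 16 21 9 13

pivot = v[12] = 13; i = -1
j=0: v[0]=19 > 13 → no swap
j=1: v[1]=4 ≤ 13 → i=0, swap v[0],v[1] → 4 19 12 15 17 21 8 7 6 16 5 9 13
j=2: v[2]=12 ≤ 13 → i=1, swap v[1],v[2] → 4 12 19 15 17 21 8 7 6 16 5 9 13
j=3: v[3]=15 > 13 → no swap
j=4: v[4]=17 > 13 → no swap
j=5: v[5]=21 > 13 → no swap
j=6: v[6]=8 ≤ 13 → i=2, swap v[2],v[6] → 4 12 8 15 17 21 19 7 6 16 5 9 13
j=7: v[7]=7 ≤ 13 → i=3, swap v[3],v[7] → 4 12 8 7 17 21 19 15 6 16 5 9 13
j=8: v[8]=6 ≤ 13 → i=4, swap v[4],v[8] → 4 12 8 7 6 21 19 15 17 16 5 9 13
j=9: v[9]=16 > 13 → no swap
j=10: v[10]=5 ≤ 13 → i=5, swap v[5],v[10] → 4 12 8 7 6 5 19 15 17 16 21 9 13
(after j=10) v = 4 12 8 7 6 5 19 15 17 16 21 9 13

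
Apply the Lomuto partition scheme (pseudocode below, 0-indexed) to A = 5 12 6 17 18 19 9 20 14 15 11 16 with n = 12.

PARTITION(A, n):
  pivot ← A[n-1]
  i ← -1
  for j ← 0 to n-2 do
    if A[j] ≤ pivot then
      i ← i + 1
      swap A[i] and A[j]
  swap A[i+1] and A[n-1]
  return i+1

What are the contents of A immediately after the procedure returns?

pivot=16, i=-1
j=0: 5≤16, i=0, swap(0,0) ⇒ 5 12 6 17 18 19 9 20 14 15 11 16
j=1: 12≤16, i=1, swap(1,1) ⇒ 5 12 6 17 18 19 9 20 14 15 11 16
j=2: 6≤16, i=2, swap(2,2) ⇒ 5 12 6 17 18 19 9 20 14 15 11 16
j=3: 17>16, skip
j=4: 18>16, skip
j=5: 19>16, skip
j=6: 9≤16, i=3, swap(3,6) ⇒ 5 12 6 9 18 19 17 20 14 15 11 16
j=7: 20>16, skip
j=8: 14≤16, i=4, swap(4,8) ⇒ 5 12 6 9 14 19 17 20 18 15 11 16
j=9: 15≤16, i=5, swap(5,9) ⇒ 5 12 6 9 14 15 17 20 18 19 11 16
j=10: 11≤16, i=6, swap(6,10) ⇒ 5 12 6 9 14 15 11 20 18 19 17 16
swap(7,11) ⇒ 5 12 6 9 14 15 11 16 18 19 17 20; return 7

5 12 6 9 14 15 11 16 18 19 17 20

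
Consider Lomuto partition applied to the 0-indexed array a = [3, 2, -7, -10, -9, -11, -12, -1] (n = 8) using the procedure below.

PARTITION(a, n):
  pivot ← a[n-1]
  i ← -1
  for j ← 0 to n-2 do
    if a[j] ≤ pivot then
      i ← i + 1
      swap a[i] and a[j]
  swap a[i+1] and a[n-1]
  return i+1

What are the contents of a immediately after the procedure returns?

pivot = a[7] = -1; i = -1
j=0: a[0]=3 > -1 → no swap
j=1: a[1]=2 > -1 → no swap
j=2: a[2]=-7 ≤ -1 → i=0, swap a[0],a[2] → [-7, 2, 3, -10, -9, -11, -12, -1]
j=3: a[3]=-10 ≤ -1 → i=1, swap a[1],a[3] → [-7, -10, 3, 2, -9, -11, -12, -1]
j=4: a[4]=-9 ≤ -1 → i=2, swap a[2],a[4] → [-7, -10, -9, 2, 3, -11, -12, -1]
j=5: a[5]=-11 ≤ -1 → i=3, swap a[3],a[5] → [-7, -10, -9, -11, 3, 2, -12, -1]
j=6: a[6]=-12 ≤ -1 → i=4, swap a[4],a[6] → [-7, -10, -9, -11, -12, 2, 3, -1]
final swap a[5],a[7] → [-7, -10, -9, -11, -12, -1, 3, 2]; return 5

[-7, -10, -9, -11, -12, -1, 3, 2]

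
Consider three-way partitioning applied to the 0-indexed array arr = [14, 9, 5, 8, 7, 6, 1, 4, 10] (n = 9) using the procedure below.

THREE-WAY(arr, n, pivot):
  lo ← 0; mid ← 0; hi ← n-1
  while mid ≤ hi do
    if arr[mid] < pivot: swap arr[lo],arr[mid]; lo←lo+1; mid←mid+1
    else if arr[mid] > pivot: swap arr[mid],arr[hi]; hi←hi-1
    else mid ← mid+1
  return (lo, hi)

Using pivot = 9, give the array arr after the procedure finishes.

lo=0 mid=0 hi=8
14>9: swap(0,8), hi=7 ⇒ [10, 9, 5, 8, 7, 6, 1, 4, 14]
10>9: swap(0,7), hi=6 ⇒ [4, 9, 5, 8, 7, 6, 1, 10, 14]
4<9: swap(0,0), lo=1 mid=1 ⇒ [4, 9, 5, 8, 7, 6, 1, 10, 14]
9=9: mid=2
5<9: swap(1,2), lo=2 mid=3 ⇒ [4, 5, 9, 8, 7, 6, 1, 10, 14]
8<9: swap(2,3), lo=3 mid=4 ⇒ [4, 5, 8, 9, 7, 6, 1, 10, 14]
7<9: swap(3,4), lo=4 mid=5 ⇒ [4, 5, 8, 7, 9, 6, 1, 10, 14]
6<9: swap(4,5), lo=5 mid=6 ⇒ [4, 5, 8, 7, 6, 9, 1, 10, 14]
1<9: swap(5,6), lo=6 mid=7 ⇒ [4, 5, 8, 7, 6, 1, 9, 10, 14]
done. lo=6 hi=6; arr=[4, 5, 8, 7, 6, 1, 9, 10, 14]

[4, 5, 8, 7, 6, 1, 9, 10, 14]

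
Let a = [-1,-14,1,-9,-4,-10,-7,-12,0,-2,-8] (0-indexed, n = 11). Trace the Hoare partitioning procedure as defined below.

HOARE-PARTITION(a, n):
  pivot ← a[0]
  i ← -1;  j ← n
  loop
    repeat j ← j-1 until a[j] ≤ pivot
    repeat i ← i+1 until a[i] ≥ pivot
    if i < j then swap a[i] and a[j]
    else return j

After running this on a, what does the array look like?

pivot=-1
j stops at 10 (-8), i stops at 0 (-1); swap ⇒ [-8,-14,1,-9,-4,-10,-7,-12,0,-2,-1]
j stops at 9 (-2), i stops at 2 (1); swap ⇒ [-8,-14,-2,-9,-4,-10,-7,-12,0,1,-1]
j stops at 7, i stops at 8; i≥j ⇒ return 7. a=[-8,-14,-2,-9,-4,-10,-7,-12,0,1,-1]

[-8,-14,-2,-9,-4,-10,-7,-12,0,1,-1]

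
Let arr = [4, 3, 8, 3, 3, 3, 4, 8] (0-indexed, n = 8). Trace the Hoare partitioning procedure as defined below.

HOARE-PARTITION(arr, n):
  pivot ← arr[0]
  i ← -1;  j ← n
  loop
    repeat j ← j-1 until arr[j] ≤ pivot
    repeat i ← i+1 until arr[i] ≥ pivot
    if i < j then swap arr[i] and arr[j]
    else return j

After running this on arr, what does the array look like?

[4, 3, 3, 3, 3, 8, 4, 8]

pivot = arr[0] = 4; i = -1, j = 8
j→6 (arr[6]=4≤4), i→0 (arr[0]=4≥4); i<j, swap → [4, 3, 8, 3, 3, 3, 4, 8]
j→5 (arr[5]=3≤4), i→2 (arr[2]=8≥4); i<j, swap → [4, 3, 3, 3, 3, 8, 4, 8]
j→4, i→5; i≥j, return j=4. arr = [4, 3, 3, 3, 3, 8, 4, 8]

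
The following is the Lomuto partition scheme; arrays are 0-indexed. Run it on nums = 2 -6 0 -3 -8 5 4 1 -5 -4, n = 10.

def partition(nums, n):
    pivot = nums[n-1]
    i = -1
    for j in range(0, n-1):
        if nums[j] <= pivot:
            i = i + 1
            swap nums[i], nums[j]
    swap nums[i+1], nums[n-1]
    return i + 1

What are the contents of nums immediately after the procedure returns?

-6 -8 -5 -4 2 5 4 1 0 -3

pivot=-4, i=-1
j=0: 2>-4, skip
j=1: -6≤-4, i=0, swap(0,1) ⇒ -6 2 0 -3 -8 5 4 1 -5 -4
j=2: 0>-4, skip
j=3: -3>-4, skip
j=4: -8≤-4, i=1, swap(1,4) ⇒ -6 -8 0 -3 2 5 4 1 -5 -4
j=5: 5>-4, skip
j=6: 4>-4, skip
j=7: 1>-4, skip
j=8: -5≤-4, i=2, swap(2,8) ⇒ -6 -8 -5 -3 2 5 4 1 0 -4
swap(3,9) ⇒ -6 -8 -5 -4 2 5 4 1 0 -3; return 3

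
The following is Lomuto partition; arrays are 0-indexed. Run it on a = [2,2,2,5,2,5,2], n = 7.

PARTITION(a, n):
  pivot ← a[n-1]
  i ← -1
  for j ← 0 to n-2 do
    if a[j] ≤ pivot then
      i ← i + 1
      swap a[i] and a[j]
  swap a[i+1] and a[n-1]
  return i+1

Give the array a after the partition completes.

pivot = a[6] = 2; i = -1
j=0: a[0]=2 ≤ 2 → i=0, swap a[0],a[0] (no change) → [2,2,2,5,2,5,2]
j=1: a[1]=2 ≤ 2 → i=1, swap a[1],a[1] (no change) → [2,2,2,5,2,5,2]
j=2: a[2]=2 ≤ 2 → i=2, swap a[2],a[2] (no change) → [2,2,2,5,2,5,2]
j=3: a[3]=5 > 2 → no swap
j=4: a[4]=2 ≤ 2 → i=3, swap a[3],a[4] → [2,2,2,2,5,5,2]
j=5: a[5]=5 > 2 → no swap
final swap a[4],a[6] → [2,2,2,2,2,5,5]; return 4

[2,2,2,2,2,5,5]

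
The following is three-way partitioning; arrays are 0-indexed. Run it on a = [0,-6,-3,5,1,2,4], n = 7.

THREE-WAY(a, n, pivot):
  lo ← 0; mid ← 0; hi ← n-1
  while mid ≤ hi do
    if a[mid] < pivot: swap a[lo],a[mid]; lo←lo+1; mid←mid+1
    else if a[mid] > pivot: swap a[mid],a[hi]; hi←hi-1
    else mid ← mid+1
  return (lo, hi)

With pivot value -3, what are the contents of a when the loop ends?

pivot = -3; lo=0, mid=0, hi=6
a[mid]=0>-3: swap a[0],a[6]; hi=5 → [4,-6,-3,5,1,2,0]
a[mid]=4>-3: swap a[0],a[5]; hi=4 → [2,-6,-3,5,1,4,0]
a[mid]=2>-3: swap a[0],a[4]; hi=3 → [1,-6,-3,5,2,4,0]
a[mid]=1>-3: swap a[0],a[3]; hi=2 → [5,-6,-3,1,2,4,0]
a[mid]=5>-3: swap a[0],a[2]; hi=1 → [-3,-6,5,1,2,4,0]
a[mid]=-3=-3: mid=1
a[mid]=-6<-3: swap a[0],a[1]; lo=1,mid=2 → [-6,-3,5,1,2,4,0]
end: lo=1, hi=1; a = [-6,-3,5,1,2,4,0]

[-6,-3,5,1,2,4,0]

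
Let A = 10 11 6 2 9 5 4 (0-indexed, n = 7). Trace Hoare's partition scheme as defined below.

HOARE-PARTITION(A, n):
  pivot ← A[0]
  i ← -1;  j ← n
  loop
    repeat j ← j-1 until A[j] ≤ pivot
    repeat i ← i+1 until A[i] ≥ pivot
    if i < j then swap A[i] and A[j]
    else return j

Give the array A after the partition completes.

pivot=10
j stops at 6 (4), i stops at 0 (10); swap ⇒ 4 11 6 2 9 5 10
j stops at 5 (5), i stops at 1 (11); swap ⇒ 4 5 6 2 9 11 10
j stops at 4, i stops at 5; i≥j ⇒ return 4. A=4 5 6 2 9 11 10

4 5 6 2 9 11 10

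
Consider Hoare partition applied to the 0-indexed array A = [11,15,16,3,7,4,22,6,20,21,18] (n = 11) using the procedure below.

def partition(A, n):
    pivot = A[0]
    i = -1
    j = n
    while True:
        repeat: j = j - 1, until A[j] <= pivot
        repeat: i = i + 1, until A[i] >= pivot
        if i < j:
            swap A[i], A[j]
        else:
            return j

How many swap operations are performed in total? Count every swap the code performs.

3

pivot = A[0] = 11; i = -1, j = 11
j→7 (A[7]=6≤11), i→0 (A[0]=11≥11); i<j, swap → [6,15,16,3,7,4,22,11,20,21,18]
j→5 (A[5]=4≤11), i→1 (A[1]=15≥11); i<j, swap → [6,4,16,3,7,15,22,11,20,21,18]
j→4 (A[4]=7≤11), i→2 (A[2]=16≥11); i<j, swap → [6,4,7,3,16,15,22,11,20,21,18]
j→3, i→4; i≥j, return j=3. A = [6,4,7,3,16,15,22,11,20,21,18]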